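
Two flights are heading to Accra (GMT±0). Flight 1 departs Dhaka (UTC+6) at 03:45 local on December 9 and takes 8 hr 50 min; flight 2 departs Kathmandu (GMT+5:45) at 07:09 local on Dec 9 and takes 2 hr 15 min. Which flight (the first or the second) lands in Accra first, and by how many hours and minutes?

Flight 1 in UTC: 03:45 − 6:00 = 21:45 on Dec 8.
+8 hours 50 minutes → arrive 06:35 UTC on Dec 9.
Flight 2 in UTC: 07:09 − 5:45 = 01:24 on Dec 9.
+2 hours and 15 minutes → arrive 03:39 UTC on Dec 9.
Flight 2 lands earlier by 2 hours 56 minutes.

the second, by 2 hours 56 minutes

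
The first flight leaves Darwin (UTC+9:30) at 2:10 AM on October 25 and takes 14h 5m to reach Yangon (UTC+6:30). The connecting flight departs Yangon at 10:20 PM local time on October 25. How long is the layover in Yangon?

Convert departure to UTC: 2:10 AM − 9:30 = 4:40 PM UTC on Oct 24.
Add 14 hours and 5 minutes flight time → 6:45 AM UTC (Oct 25).
Yangon is UTC+6:30, so local arrival = 6:45 AM + 6:30 = 1:15 PM on Oct 25.
Layover = 10:20 PM − 1:15 PM = 9 hours 5 minutes.

9 hours 5 minutes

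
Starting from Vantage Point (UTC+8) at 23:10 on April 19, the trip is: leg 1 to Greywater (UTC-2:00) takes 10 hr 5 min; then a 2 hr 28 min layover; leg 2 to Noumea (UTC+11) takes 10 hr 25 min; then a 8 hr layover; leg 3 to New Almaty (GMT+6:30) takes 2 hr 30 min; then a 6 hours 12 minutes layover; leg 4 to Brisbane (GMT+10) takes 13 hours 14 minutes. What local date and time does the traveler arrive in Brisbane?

Convert departure to UTC: 23:10 − 8:00 = 15:10 UTC on Apr 19.
Add 10 hours and 5 minutes leg 1 → 01:15 UTC (Apr 20).
Add 2 hours 28 minutes layover in Greywater → 03:43 UTC.
Add 10 hours 25 minutes leg 2 → 14:08 UTC.
Add 8 hours layover in Noumea → 22:08 UTC.
Add 2 hours 30 minutes leg 3 → 00:38 UTC (Apr 21).
Add 6 hours 12 minutes layover in New Almaty → 06:50 UTC.
Add 13 hours and 14 minutes leg 4 → 20:04 UTC.
Brisbane is UTC+10:00, so local arrival = 20:04 + 10:00 = 06:04 on Apr 22.

06:04 on Apr 22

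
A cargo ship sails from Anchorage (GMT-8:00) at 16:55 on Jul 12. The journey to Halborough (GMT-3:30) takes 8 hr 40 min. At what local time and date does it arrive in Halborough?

Convert departure to UTC: 16:55 + 8:00 = 00:55 UTC on Jul 13.
Add 8 hours and 40 minutes travel time → 09:35 UTC.
Halborough is UTC−3:30, so local arrival = 09:35 − 3:30 = 06:05 on Jul 13.

06:05 on July 13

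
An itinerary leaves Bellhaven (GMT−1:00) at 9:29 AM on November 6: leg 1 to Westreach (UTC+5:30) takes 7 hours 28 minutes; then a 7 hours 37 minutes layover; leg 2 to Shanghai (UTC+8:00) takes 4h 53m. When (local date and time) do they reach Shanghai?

2:27 PM on November 7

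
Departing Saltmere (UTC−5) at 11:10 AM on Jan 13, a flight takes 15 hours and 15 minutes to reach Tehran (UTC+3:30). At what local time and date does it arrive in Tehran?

10:55 AM on Jan 14

Tehran is 8:30 ahead of Saltmere.
After 15 hours 15 minutes it is 2:25 AM (Jan 14) in Saltmere.
Shift by the zone difference: 2:25 AM + 8:30 = 10:55 AM on Jan 14 in Tehran.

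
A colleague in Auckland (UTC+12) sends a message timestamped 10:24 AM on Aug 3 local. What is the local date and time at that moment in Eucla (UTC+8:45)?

In UTC: 10:24 AM − 12:00 = 10:24 PM on Aug 2.
Eucla is UTC+8:45: 10:24 PM + 8:45 = 7:09 AM on Aug 3.

7:09 AM on August 3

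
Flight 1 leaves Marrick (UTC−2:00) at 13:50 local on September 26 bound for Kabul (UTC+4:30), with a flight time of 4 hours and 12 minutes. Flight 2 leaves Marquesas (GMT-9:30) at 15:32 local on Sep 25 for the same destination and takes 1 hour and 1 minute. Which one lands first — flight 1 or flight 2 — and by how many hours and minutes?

Flight 1 in UTC: 13:50 + 2:00 = 15:50 on Sep 26.
+4 hours and 12 minutes → arrive 20:02 UTC on Sep 26.
Flight 2 in UTC: 15:32 + 9:30 = 01:02 on Sep 26.
+1 hour and 1 minute → arrive 02:03 UTC on Sep 26.
Flight 2 lands earlier by 17 hours 59 minutes.

the second, by 17 hours 59 minutes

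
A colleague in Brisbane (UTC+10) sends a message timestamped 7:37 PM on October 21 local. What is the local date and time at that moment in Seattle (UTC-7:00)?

2:37 AM on Oct 21

In UTC: 7:37 PM − 10:00 = 9:37 AM on Oct 21.
Seattle is UTC−7:00: 9:37 AM − 7:00 = 2:37 AM on Oct 21.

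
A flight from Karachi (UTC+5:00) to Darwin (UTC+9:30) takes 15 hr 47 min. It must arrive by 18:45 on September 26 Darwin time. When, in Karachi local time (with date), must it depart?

Target arrival in UTC: 18:45 − 9:30 = 09:15 on Sep 26.
Subtract 15 hours and 47 minutes → departure 17:28 UTC on Sep 25.
Karachi is UTC+5:00: 17:28 + 5:00 = 22:28 on Sep 25.

22:28 on September 25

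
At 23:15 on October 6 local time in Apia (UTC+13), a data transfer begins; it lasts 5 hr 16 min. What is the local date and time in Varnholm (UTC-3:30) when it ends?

Varnholm is 16:30 behind Apia.
After 5 hours and 16 minutes it is 04:31 (Oct 7) in Apia.
Shift by the zone difference: 04:31 − 16:30 = 12:01 on Oct 6 in Varnholm.

12:01 on October 6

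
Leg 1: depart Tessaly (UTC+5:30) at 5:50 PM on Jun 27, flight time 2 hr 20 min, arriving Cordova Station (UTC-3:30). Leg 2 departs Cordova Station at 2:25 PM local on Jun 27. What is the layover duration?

3 hours 15 minutes

Convert departure to UTC: 5:50 PM − 5:30 = 12:20 PM UTC on Jun 27.
Add 2 hours 20 minutes flight time → 2:40 PM UTC.
Cordova Station is UTC−3:30, so local arrival = 2:40 PM − 3:30 = 11:10 AM on Jun 27.
Layover = 2:25 PM − 11:10 AM = 3 hours 15 minutes.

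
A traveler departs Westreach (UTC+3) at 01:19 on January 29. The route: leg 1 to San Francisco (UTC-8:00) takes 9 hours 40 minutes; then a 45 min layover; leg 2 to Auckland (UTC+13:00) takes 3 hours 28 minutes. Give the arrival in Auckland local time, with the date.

Convert departure to UTC: 01:19 − 3:00 = 22:19 UTC on Jan 28.
Add 9 hours and 40 minutes leg 1 → 07:59 UTC (Jan 29).
Add 45 minutes layover in San Francisco → 08:44 UTC.
Add 3 hours and 28 minutes leg 2 → 12:12 UTC.
Auckland is UTC+13:00, so local arrival = 12:12 + 13:00 = 01:12 on Jan 30.

01:12 on January 30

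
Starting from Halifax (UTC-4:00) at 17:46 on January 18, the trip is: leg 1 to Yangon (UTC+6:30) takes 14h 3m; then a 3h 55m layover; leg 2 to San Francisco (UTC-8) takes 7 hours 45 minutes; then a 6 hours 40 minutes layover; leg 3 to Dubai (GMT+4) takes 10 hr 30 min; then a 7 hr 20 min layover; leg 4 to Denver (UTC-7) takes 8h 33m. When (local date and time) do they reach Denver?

Convert departure to UTC: 17:46 + 4:00 = 21:46 UTC on Jan 18.
Add 14 hours and 3 minutes leg 1 → 11:49 UTC (Jan 19).
Add 3 hours and 55 minutes layover in Yangon → 15:44 UTC.
Add 7 hours and 45 minutes leg 2 → 23:29 UTC.
Add 6 hours 40 minutes layover in San Francisco → 06:09 UTC (Jan 20).
Add 10 hours and 30 minutes leg 3 → 16:39 UTC.
Add 7 hours and 20 minutes layover in Dubai → 23:59 UTC.
Add 8 hours and 33 minutes leg 4 → 08:32 UTC (Jan 21).
Denver is UTC−7:00, so local arrival = 08:32 − 7:00 = 01:32 on Jan 21.

01:32 on Jan 21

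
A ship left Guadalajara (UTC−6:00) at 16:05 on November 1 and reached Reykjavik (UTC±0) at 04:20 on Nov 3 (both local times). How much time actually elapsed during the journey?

Departure in UTC: 16:05 + 6:00 = 22:05 on Nov 1.
Arrival is already UTC: 04:20 on Nov 3.
Elapsed = 04:20 − 22:05 (+2 days) = 30 hours 15 minutes.

30 hours 15 minutes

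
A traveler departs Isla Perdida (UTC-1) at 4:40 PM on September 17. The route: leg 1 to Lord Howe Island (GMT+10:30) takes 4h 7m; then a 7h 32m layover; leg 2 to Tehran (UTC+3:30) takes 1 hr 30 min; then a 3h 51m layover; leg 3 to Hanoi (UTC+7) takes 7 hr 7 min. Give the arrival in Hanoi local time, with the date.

Convert departure to UTC: 4:40 PM + 1:00 = 5:40 PM UTC on Sep 17.
Add 4 hours 7 minutes leg 1 → 9:47 PM UTC.
Add 7 hours and 32 minutes layover in Lord Howe Island → 5:19 AM UTC (Sep 18).
Add 1 hour 30 minutes leg 2 → 6:49 AM UTC.
Add 3 hours and 51 minutes layover in Tehran → 10:40 AM UTC.
Add 7 hours and 7 minutes leg 3 → 5:47 PM UTC.
Hanoi is UTC+7:00, so local arrival = 5:47 PM + 7:00 = 12:47 AM on Sep 19.

12:47 AM on September 19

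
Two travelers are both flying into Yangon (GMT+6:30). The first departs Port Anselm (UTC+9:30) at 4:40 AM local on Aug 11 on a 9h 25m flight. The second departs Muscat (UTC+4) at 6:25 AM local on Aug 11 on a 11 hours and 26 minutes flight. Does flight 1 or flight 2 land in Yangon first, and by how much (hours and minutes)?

the first, by 9 hours 16 minutes

Flight 1 in UTC: 4:40 AM − 9:30 = 7:10 PM on Aug 10.
+9 hours 25 minutes → arrive 4:35 AM UTC on Aug 11.
Flight 2 in UTC: 6:25 AM − 4:00 = 2:25 AM on Aug 11.
+11 hours and 26 minutes → arrive 1:51 PM UTC on Aug 11.
Flight 1 lands earlier by 9 hours 16 minutes.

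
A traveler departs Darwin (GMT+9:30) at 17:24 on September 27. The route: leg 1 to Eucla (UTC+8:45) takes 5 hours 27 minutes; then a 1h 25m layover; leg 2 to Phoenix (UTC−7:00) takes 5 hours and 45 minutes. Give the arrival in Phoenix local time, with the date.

Convert departure to UTC: 17:24 − 9:30 = 07:54 UTC on Sep 27.
Add 5 hours and 27 minutes leg 1 → 13:21 UTC.
Add 1 hour and 25 minutes layover in Eucla → 14:46 UTC.
Add 5 hours and 45 minutes leg 2 → 20:31 UTC.
Phoenix is UTC−7:00, so local arrival = 20:31 − 7:00 = 13:31 on Sep 27.

13:31 on September 27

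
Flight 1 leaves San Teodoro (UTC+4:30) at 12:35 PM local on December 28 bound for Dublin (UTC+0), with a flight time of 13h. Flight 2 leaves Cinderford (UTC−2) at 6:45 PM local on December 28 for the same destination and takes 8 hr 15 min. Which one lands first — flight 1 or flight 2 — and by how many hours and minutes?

the first, by 7 hours 55 minutes

Flight 1 in UTC: 12:35 PM − 4:30 = 8:05 AM on Dec 28.
+13 hours → arrive 9:05 PM UTC on Dec 28.
Flight 2 in UTC: 6:45 PM + 2:00 = 8:45 PM on Dec 28.
+8 hours 15 minutes → arrive 5:00 AM UTC on Dec 29.
Flight 1 lands earlier by 7 hours 55 minutes.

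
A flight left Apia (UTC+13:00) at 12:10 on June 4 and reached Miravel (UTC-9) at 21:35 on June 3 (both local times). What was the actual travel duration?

Miravel is 22:00 behind Apia.
Clock-face elapsed time (ignoring zones) is −14 hours 35 minutes.
Actual elapsed = −14 hours 35 minutes + 22:00 = 7 hours 25 minutes.

7 hours 25 minutes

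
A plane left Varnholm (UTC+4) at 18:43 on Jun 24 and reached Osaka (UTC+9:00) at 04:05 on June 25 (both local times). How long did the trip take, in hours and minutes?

4 hours 22 minutes

Departure in UTC: 18:43 − 4:00 = 14:43 on Jun 24.
Arrival in UTC: 04:05 − 9:00 = 19:05 on Jun 24.
Elapsed = 19:05 − 14:43 = 4 hours 22 minutes.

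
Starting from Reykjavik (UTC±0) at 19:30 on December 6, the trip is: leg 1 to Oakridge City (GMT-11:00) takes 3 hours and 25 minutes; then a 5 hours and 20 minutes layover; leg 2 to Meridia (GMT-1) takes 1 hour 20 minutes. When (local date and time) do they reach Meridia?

04:35 on Dec 7

Reykjavik is at UTC+0, so departure is already 19:30 UTC on Dec 6.
Add 3 hours and 25 minutes leg 1 → 22:55 UTC.
Add 5 hours 20 minutes layover in Oakridge City → 04:15 UTC (Dec 7).
Add 1 hour 20 minutes leg 2 → 05:35 UTC.
Meridia is UTC−1:00, so local arrival = 05:35 − 1:00 = 04:35 on Dec 7.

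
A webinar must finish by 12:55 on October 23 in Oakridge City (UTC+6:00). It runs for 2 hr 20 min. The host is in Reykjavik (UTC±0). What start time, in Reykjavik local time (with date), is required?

Target end time in UTC: 12:55 − 6:00 = 06:55 on Oct 23.
Subtract 2 hours and 20 minutes → start 04:35 UTC on Oct 23.
Reykjavik is UTC+0, so start is 04:35 on Oct 23.

04:35 on Oct 23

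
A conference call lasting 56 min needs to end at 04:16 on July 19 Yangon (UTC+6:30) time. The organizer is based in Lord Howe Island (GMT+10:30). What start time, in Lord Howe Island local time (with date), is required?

07:20 on Jul 19

Target end time in UTC: 04:16 − 6:30 = 21:46 on Jul 18.
Subtract 56 minutes → start 20:50 UTC on Jul 18.
Lord Howe Island is UTC+10:30: 20:50 + 10:30 = 07:20 on Jul 19.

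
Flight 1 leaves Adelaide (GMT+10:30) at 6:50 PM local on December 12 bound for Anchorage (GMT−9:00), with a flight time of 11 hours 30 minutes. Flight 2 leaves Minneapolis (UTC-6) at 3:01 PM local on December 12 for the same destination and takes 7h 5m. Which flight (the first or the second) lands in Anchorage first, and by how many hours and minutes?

Flight 1 in UTC: 6:50 PM − 10:30 = 8:20 AM on Dec 12.
+11 hours and 30 minutes → arrive 7:50 PM UTC on Dec 12.
Flight 2 in UTC: 3:01 PM + 6:00 = 9:01 PM on Dec 12.
+7 hours and 5 minutes → arrive 4:06 AM UTC on Dec 13.
Flight 1 lands earlier by 8 hours 16 minutes.

the first, by 8 hours 16 minutes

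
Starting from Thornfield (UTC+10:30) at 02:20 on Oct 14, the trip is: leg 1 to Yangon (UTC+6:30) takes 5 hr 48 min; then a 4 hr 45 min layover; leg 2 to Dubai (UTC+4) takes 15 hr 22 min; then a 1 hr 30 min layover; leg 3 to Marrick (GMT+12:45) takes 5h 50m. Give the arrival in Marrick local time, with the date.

13:50 on Oct 15

Convert departure to UTC: 02:20 − 10:30 = 15:50 UTC on Oct 13.
Add 5 hours and 48 minutes leg 1 → 21:38 UTC.
Add 4 hours and 45 minutes layover in Yangon → 02:23 UTC (Oct 14).
Add 15 hours 22 minutes leg 2 → 17:45 UTC.
Add 1 hour and 30 minutes layover in Dubai → 19:15 UTC.
Add 5 hours and 50 minutes leg 3 → 01:05 UTC (Oct 15).
Marrick is UTC+12:45, so local arrival = 01:05 + 12:45 = 13:50 on Oct 15.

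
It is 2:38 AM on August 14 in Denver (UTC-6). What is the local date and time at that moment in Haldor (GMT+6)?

2:38 PM on August 14

Haldor is 12:00 ahead of Denver.
Shift by the zone difference: 2:38 AM + 12:00 = 2:38 PM on Aug 14 in Haldor.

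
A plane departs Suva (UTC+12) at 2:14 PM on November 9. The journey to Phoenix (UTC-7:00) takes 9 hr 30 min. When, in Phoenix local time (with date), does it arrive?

Phoenix is 19:00 behind Suva.
After 9 hours 30 minutes it is 11:44 PM in Suva.
Shift by the zone difference: 11:44 PM − 19:00 = 4:44 AM on Nov 9 in Phoenix.

4:44 AM on November 9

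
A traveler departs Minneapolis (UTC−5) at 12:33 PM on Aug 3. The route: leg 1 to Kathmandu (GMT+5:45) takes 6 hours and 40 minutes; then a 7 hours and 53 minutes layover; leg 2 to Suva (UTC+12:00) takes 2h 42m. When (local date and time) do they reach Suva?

Convert departure to UTC: 12:33 PM + 5:00 = 5:33 PM UTC on Aug 3.
Add 6 hours 40 minutes leg 1 → 12:13 AM UTC (Aug 4).
Add 7 hours 53 minutes layover in Kathmandu → 8:06 AM UTC.
Add 2 hours and 42 minutes leg 2 → 10:48 AM UTC.
Suva is UTC+12:00, so local arrival = 10:48 AM + 12:00 = 10:48 PM on Aug 4.

10:48 PM on August 4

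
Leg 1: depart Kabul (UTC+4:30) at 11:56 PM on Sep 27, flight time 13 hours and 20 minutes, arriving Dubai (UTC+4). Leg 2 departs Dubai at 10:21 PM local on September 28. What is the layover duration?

9 hours 35 minutes

Convert departure to UTC: 11:56 PM − 4:30 = 7:26 PM UTC on Sep 27.
Add 13 hours 20 minutes flight time → 8:46 AM UTC (Sep 28).
Dubai is UTC+4:00, so local arrival = 8:46 AM + 4:00 = 12:46 PM on Sep 28.
Layover = 10:21 PM − 12:46 PM = 9 hours 35 minutes.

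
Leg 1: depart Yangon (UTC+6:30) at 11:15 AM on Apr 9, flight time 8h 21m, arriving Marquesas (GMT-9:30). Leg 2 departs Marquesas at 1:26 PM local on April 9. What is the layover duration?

9 hours 50 minutes

Convert departure to UTC: 11:15 AM − 6:30 = 4:45 AM UTC on Apr 9.
Add 8 hours and 21 minutes flight time → 1:06 PM UTC.
Marquesas is UTC−9:30, so local arrival = 1:06 PM − 9:30 = 3:36 AM on Apr 9.
Layover = 1:26 PM − 3:36 AM = 9 hours 50 minutes.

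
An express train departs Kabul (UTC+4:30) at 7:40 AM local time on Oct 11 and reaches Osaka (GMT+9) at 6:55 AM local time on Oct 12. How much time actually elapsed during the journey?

18 hours 45 minutes

Departure in UTC: 7:40 AM − 4:30 = 3:10 AM on Oct 11.
Arrival in UTC: 6:55 AM − 9:00 = 9:55 PM on Oct 11.
Elapsed = 9:55 PM − 3:10 AM = 18 hours 45 minutes.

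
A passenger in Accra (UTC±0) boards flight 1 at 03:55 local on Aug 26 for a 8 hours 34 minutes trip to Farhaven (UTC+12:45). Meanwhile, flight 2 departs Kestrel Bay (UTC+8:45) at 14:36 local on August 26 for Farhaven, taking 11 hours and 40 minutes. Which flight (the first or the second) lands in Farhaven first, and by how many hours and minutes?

the first, by 5 hours 2 minutes

Flight 1 departs at 03:55 UTC (Aug 26).
+8 hours 34 minutes → arrive 12:29 UTC on Aug 26.
Flight 2 in UTC: 14:36 − 8:45 = 05:51 on Aug 26.
+11 hours and 40 minutes → arrive 17:31 UTC on Aug 26.
Flight 1 lands earlier by 5 hours 2 minutes.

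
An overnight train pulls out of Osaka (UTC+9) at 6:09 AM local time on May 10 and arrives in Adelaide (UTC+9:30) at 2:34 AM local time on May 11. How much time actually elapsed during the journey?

Adelaide is 0:30 ahead of Osaka.
Clock-face elapsed time (ignoring zones) is 20 hours 25 minutes.
Actual elapsed = 20 hours 25 minutes − 0:30 = 19 hours 55 minutes.

19 hours 55 minutes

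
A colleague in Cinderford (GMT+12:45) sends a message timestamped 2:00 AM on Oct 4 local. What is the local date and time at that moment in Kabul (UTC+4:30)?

5:45 PM on October 3

In UTC: 2:00 AM − 12:45 = 1:15 PM on Oct 3.
Kabul is UTC+4:30: 1:15 PM + 4:30 = 5:45 PM on Oct 3.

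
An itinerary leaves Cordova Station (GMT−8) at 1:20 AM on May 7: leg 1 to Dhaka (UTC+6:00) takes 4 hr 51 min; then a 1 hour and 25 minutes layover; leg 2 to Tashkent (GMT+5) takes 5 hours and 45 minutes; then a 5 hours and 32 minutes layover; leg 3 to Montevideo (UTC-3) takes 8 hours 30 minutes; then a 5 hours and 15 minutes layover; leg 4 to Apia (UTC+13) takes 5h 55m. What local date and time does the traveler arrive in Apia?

11:33 AM on May 9

Convert departure to UTC: 1:20 AM + 8:00 = 9:20 AM UTC on May 7.
Add 4 hours 51 minutes leg 1 → 2:11 PM UTC.
Add 1 hour 25 minutes layover in Dhaka → 3:36 PM UTC.
Add 5 hours and 45 minutes leg 2 → 9:21 PM UTC.
Add 5 hours and 32 minutes layover in Tashkent → 2:53 AM UTC (May 8).
Add 8 hours 30 minutes leg 3 → 11:23 AM UTC.
Add 5 hours 15 minutes layover in Montevideo → 4:38 PM UTC.
Add 5 hours 55 minutes leg 4 → 10:33 PM UTC.
Apia is UTC+13:00, so local arrival = 10:33 PM + 13:00 = 11:33 AM on May 9.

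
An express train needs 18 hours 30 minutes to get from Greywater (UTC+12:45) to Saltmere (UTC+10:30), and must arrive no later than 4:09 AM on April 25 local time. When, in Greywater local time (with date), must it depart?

Target arrival in UTC: 4:09 AM − 10:30 = 5:39 PM on Apr 24.
Subtract 18 hours and 30 minutes → departure 11:09 PM UTC on Apr 23.
Greywater is UTC+12:45: 11:09 PM + 12:45 = 11:54 AM on Apr 24.

11:54 AM on Apr 24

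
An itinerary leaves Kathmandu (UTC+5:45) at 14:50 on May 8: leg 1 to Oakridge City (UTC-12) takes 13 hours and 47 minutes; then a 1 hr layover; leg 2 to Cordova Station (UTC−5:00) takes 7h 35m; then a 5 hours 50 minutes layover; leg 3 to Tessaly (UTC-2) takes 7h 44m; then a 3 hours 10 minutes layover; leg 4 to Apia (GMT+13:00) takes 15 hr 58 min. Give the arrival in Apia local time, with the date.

Convert departure to UTC: 14:50 − 5:45 = 09:05 UTC on May 8.
Add 13 hours and 47 minutes leg 1 → 22:52 UTC.
Add 1 hour layover in Oakridge City → 23:52 UTC.
Add 7 hours and 35 minutes leg 2 → 07:27 UTC (May 9).
Add 5 hours 50 minutes layover in Cordova Station → 13:17 UTC.
Add 7 hours and 44 minutes leg 3 → 21:01 UTC.
Add 3 hours and 10 minutes layover in Tessaly → 00:11 UTC (May 10).
Add 15 hours 58 minutes leg 4 → 16:09 UTC.
Apia is UTC+13:00, so local arrival = 16:09 + 13:00 = 05:09 on May 11.

05:09 on May 11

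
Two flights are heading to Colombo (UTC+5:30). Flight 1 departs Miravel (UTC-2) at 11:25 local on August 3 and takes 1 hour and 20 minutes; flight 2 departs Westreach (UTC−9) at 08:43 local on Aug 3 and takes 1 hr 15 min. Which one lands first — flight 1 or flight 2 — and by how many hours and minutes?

Flight 1 in UTC: 11:25 + 2:00 = 13:25 on Aug 3.
+1 hour and 20 minutes → arrive 14:45 UTC on Aug 3.
Flight 2 in UTC: 08:43 + 9:00 = 17:43 on Aug 3.
+1 hour and 15 minutes → arrive 18:58 UTC on Aug 3.
Flight 1 lands earlier by 4 hours 13 minutes.

the first, by 4 hours 13 minutes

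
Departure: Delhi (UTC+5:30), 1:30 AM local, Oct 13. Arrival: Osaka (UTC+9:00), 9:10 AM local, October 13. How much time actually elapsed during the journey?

4 hours 10 minutes

Departure in UTC: 1:30 AM − 5:30 = 8:00 PM on Oct 12.
Arrival in UTC: 9:10 AM − 9:00 = 12:10 AM on Oct 13.
Elapsed = 12:10 AM − 8:00 PM (+1 day) = 4 hours 10 minutes.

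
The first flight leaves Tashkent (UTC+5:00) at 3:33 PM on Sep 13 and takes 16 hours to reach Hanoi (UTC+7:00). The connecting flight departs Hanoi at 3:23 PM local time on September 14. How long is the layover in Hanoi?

5 hours 50 minutes

Convert departure to UTC: 3:33 PM − 5:00 = 10:33 AM UTC on Sep 13.
Add 16 hours flight time → 2:33 AM UTC (Sep 14).
Hanoi is UTC+7:00, so local arrival = 2:33 AM + 7:00 = 9:33 AM on Sep 14.
Layover = 3:23 PM − 9:33 AM = 5 hours 50 minutes.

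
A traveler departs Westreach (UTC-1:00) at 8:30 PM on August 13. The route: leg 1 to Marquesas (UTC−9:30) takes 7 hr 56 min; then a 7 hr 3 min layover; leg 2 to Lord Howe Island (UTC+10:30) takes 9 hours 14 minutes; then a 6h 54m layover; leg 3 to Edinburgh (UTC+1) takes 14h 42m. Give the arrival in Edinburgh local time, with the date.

8:19 PM on August 15

Convert departure to UTC: 8:30 PM + 1:00 = 9:30 PM UTC on Aug 13.
Add 7 hours and 56 minutes leg 1 → 5:26 AM UTC (Aug 14).
Add 7 hours and 3 minutes layover in Marquesas → 12:29 PM UTC.
Add 9 hours 14 minutes leg 2 → 9:43 PM UTC.
Add 6 hours and 54 minutes layover in Lord Howe Island → 4:37 AM UTC (Aug 15).
Add 14 hours and 42 minutes leg 3 → 7:19 PM UTC.
Edinburgh is UTC+1:00, so local arrival = 7:19 PM + 1:00 = 8:19 PM on Aug 15.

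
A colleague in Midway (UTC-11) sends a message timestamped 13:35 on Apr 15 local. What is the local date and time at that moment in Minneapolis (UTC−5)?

In UTC: 13:35 + 11:00 = 00:35 on Apr 16.
Minneapolis is UTC−5:00: 00:35 − 5:00 = 19:35 on Apr 15.

19:35 on April 15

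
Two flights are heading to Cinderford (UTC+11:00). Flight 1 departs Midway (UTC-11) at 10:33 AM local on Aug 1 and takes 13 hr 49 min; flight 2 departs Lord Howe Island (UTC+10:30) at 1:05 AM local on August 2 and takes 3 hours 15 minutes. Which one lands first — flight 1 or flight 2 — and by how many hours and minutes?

Flight 1 in UTC: 10:33 AM + 11:00 = 9:33 PM on Aug 1.
+13 hours and 49 minutes → arrive 11:22 AM UTC on Aug 2.
Flight 2 in UTC: 1:05 AM − 10:30 = 2:35 PM on Aug 1.
+3 hours 15 minutes → arrive 5:50 PM UTC on Aug 1.
Flight 2 lands earlier by 17 hours 32 minutes.

the second, by 17 hours 32 minutes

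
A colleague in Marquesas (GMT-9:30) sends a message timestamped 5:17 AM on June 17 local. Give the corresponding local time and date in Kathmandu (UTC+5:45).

8:32 PM on June 17

Kathmandu is 15:15 ahead of Marquesas.
Shift by the zone difference: 5:17 AM + 15:15 = 8:32 PM on Jun 17 in Kathmandu.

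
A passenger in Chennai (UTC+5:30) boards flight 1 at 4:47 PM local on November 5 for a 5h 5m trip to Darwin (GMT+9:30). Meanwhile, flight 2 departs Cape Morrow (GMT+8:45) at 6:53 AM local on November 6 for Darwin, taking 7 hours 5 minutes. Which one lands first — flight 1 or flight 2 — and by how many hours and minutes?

Flight 1 in UTC: 4:47 PM − 5:30 = 11:17 AM on Nov 5.
+5 hours and 5 minutes → arrive 4:22 PM UTC on Nov 5.
Flight 2 in UTC: 6:53 AM − 8:45 = 10:08 PM on Nov 5.
+7 hours 5 minutes → arrive 5:13 AM UTC on Nov 6.
Flight 1 lands earlier by 12 hours 51 minutes.

the first, by 12 hours 51 minutes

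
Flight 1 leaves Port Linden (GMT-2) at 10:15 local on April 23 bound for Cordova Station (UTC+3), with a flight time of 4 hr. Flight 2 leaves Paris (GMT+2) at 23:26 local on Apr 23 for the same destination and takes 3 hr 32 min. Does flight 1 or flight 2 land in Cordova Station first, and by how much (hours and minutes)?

the first, by 8 hours 43 minutes

Flight 1 in UTC: 10:15 + 2:00 = 12:15 on Apr 23.
+4 hours → arrive 16:15 UTC on Apr 23.
Flight 2 in UTC: 23:26 − 2:00 = 21:26 on Apr 23.
+3 hours 32 minutes → arrive 00:58 UTC on Apr 24.
Flight 1 lands earlier by 8 hours 43 minutes.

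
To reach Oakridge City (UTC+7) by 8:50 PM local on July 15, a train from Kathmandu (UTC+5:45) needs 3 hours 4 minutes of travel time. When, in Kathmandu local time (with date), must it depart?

Target arrival in UTC: 8:50 PM − 7:00 = 1:50 PM on Jul 15.
Subtract 3 hours and 4 minutes → departure 10:46 AM UTC on Jul 15.
Kathmandu is UTC+5:45: 10:46 AM + 5:45 = 4:31 PM on Jul 15.

4:31 PM on July 15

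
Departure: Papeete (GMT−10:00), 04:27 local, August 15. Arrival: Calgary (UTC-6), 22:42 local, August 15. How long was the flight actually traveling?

14 hours 15 minutes

Departure in UTC: 04:27 + 10:00 = 14:27 on Aug 15.
Arrival in UTC: 22:42 + 6:00 = 04:42 on Aug 16.
Elapsed = 04:42 − 14:27 (+1 day) = 14 hours 15 minutes.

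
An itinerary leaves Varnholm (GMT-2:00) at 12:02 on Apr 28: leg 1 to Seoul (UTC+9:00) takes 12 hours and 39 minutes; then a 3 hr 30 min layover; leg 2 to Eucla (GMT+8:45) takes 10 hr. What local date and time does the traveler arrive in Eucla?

Convert departure to UTC: 12:02 + 2:00 = 14:02 UTC on Apr 28.
Add 12 hours and 39 minutes leg 1 → 02:41 UTC (Apr 29).
Add 3 hours and 30 minutes layover in Seoul → 06:11 UTC.
Add 10 hours leg 2 → 16:11 UTC.
Eucla is UTC+8:45, so local arrival = 16:11 + 8:45 = 00:56 on Apr 30.

00:56 on April 30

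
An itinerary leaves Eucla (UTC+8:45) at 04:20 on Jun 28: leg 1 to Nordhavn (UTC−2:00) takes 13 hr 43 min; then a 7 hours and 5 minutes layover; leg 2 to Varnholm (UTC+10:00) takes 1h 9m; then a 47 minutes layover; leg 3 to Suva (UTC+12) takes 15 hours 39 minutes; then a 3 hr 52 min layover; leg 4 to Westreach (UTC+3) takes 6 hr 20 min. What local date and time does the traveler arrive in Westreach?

23:10 on June 29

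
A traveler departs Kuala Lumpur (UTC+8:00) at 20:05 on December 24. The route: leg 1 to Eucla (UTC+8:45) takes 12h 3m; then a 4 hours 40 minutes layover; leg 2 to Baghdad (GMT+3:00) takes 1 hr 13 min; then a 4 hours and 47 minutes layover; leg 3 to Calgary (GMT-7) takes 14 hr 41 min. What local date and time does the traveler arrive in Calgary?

Convert departure to UTC: 20:05 − 8:00 = 12:05 UTC on Dec 24.
Add 12 hours 3 minutes leg 1 → 00:08 UTC (Dec 25).
Add 4 hours 40 minutes layover in Eucla → 04:48 UTC.
Add 1 hour and 13 minutes leg 2 → 06:01 UTC.
Add 4 hours 47 minutes layover in Baghdad → 10:48 UTC.
Add 14 hours and 41 minutes leg 3 → 01:29 UTC (Dec 26).
Calgary is UTC−7:00, so local arrival = 01:29 − 7:00 = 18:29 on Dec 25.

18:29 on December 25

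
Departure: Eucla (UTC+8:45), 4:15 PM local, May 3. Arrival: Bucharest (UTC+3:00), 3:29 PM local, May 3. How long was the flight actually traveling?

4 hours 59 minutes

Departure in UTC: 4:15 PM − 8:45 = 7:30 AM on May 3.
Arrival in UTC: 3:29 PM − 3:00 = 12:29 PM on May 3.
Elapsed = 12:29 PM − 7:30 AM = 4 hours 59 minutes.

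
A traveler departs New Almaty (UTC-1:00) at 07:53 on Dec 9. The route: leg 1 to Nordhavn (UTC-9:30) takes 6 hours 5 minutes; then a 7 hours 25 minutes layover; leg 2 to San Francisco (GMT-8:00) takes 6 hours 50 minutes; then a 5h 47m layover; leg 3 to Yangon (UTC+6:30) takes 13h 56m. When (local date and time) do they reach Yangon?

07:26 on December 11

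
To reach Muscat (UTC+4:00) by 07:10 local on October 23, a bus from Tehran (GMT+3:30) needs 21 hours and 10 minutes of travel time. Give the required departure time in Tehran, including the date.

09:30 on October 22

Target arrival in UTC: 07:10 − 4:00 = 03:10 on Oct 23.
Subtract 21 hours 10 minutes → departure 06:00 UTC on Oct 22.
Tehran is UTC+3:30: 06:00 + 3:30 = 09:30 on Oct 22.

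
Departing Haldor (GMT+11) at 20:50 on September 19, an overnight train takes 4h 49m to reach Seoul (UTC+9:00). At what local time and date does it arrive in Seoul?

23:39 on September 19

Convert departure to UTC: 20:50 − 11:00 = 09:50 UTC on Sep 19.
Add 4 hours 49 minutes travel time → 14:39 UTC.
Seoul is UTC+9:00, so local arrival = 14:39 + 9:00 = 23:39 on Sep 19.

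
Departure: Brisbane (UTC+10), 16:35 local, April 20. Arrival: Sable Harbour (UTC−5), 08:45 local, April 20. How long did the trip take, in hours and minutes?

7 hours 10 minutes

Departure in UTC: 16:35 − 10:00 = 06:35 on Apr 20.
Arrival in UTC: 08:45 + 5:00 = 13:45 on Apr 20.
Elapsed = 13:45 − 06:35 = 7 hours 10 minutes.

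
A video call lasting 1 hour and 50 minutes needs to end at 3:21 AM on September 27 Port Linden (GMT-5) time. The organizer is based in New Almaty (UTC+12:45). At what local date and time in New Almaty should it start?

7:16 PM on September 27

Target end time in UTC: 3:21 AM + 5:00 = 8:21 AM on Sep 27.
Subtract 1 hour and 50 minutes → start 6:31 AM UTC on Sep 27.
New Almaty is UTC+12:45: 6:31 AM + 12:45 = 7:16 PM on Sep 27.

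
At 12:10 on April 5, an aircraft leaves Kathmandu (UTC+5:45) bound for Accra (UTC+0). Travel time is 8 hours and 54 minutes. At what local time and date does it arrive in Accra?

15:19 on April 5

Convert departure to UTC: 12:10 − 5:45 = 06:25 UTC on Apr 5.
Add 8 hours 54 minutes travel time → 15:19 UTC.
Accra is UTC+0, so local arrival is the same: 15:19 on Apr 5.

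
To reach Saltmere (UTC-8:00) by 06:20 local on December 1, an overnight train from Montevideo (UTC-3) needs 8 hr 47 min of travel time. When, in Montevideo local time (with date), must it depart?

02:33 on December 1

Target arrival in UTC: 06:20 + 8:00 = 14:20 on Dec 1.
Subtract 8 hours 47 minutes → departure 05:33 UTC on Dec 1.
Montevideo is UTC−3:00: 05:33 − 3:00 = 02:33 on Dec 1.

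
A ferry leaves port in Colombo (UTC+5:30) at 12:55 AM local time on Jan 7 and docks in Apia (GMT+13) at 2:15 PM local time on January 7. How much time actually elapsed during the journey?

Apia is 7:30 ahead of Colombo.
Clock-face elapsed time (ignoring zones) is 13 hours 20 minutes.
Actual elapsed = 13 hours 20 minutes − 7:30 = 5 hours 50 minutes.

5 hours 50 minutes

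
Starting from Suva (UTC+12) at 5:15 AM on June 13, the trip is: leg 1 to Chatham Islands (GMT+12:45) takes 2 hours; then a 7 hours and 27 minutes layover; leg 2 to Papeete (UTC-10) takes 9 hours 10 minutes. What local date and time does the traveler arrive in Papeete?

1:52 AM on June 13

Convert departure to UTC: 5:15 AM − 12:00 = 5:15 PM UTC on Jun 12.
Add 2 hours leg 1 → 7:15 PM UTC.
Add 7 hours 27 minutes layover in Chatham Islands → 2:42 AM UTC (Jun 13).
Add 9 hours 10 minutes leg 2 → 11:52 AM UTC.
Papeete is UTC−10:00, so local arrival = 11:52 AM − 10:00 = 1:52 AM on Jun 13.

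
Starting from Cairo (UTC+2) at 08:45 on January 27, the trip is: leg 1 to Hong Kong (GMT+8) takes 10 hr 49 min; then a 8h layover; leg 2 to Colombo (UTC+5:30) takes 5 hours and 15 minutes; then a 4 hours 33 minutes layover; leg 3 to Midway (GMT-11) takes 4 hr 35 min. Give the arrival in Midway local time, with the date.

Convert departure to UTC: 08:45 − 2:00 = 06:45 UTC on Jan 27.
Add 10 hours and 49 minutes leg 1 → 17:34 UTC.
Add 8 hours layover in Hong Kong → 01:34 UTC (Jan 28).
Add 5 hours and 15 minutes leg 2 → 06:49 UTC.
Add 4 hours 33 minutes layover in Colombo → 11:22 UTC.
Add 4 hours and 35 minutes leg 3 → 15:57 UTC.
Midway is UTC−11:00, so local arrival = 15:57 − 11:00 = 04:57 on Jan 28.

04:57 on January 28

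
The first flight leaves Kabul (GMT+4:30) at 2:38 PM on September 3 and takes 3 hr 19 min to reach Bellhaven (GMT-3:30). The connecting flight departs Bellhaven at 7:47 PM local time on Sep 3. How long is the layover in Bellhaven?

9 hours 50 minutes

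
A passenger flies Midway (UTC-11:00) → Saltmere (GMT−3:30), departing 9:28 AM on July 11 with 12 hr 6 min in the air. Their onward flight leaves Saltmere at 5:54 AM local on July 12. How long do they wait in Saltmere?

Convert departure to UTC: 9:28 AM + 11:00 = 8:28 PM UTC on Jul 11.
Add 12 hours and 6 minutes flight time → 8:34 AM UTC (Jul 12).
Saltmere is UTC−3:30, so local arrival = 8:34 AM − 3:30 = 5:04 AM on Jul 12.
Layover = 5:54 AM − 5:04 AM = 50 minutes.

50 minutes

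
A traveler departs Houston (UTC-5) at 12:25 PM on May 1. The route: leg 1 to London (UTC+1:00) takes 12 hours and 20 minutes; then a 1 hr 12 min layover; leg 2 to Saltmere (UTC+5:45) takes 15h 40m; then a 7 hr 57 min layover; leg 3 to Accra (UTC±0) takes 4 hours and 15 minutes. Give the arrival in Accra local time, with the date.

10:49 AM on May 3

Convert departure to UTC: 12:25 PM + 5:00 = 5:25 PM UTC on May 1.
Add 12 hours 20 minutes leg 1 → 5:45 AM UTC (May 2).
Add 1 hour and 12 minutes layover in London → 6:57 AM UTC.
Add 15 hours and 40 minutes leg 2 → 10:37 PM UTC.
Add 7 hours and 57 minutes layover in Saltmere → 6:34 AM UTC (May 3).
Add 4 hours and 15 minutes leg 3 → 10:49 AM UTC.
Accra is UTC+0, so local arrival is the same: 10:49 AM on May 3.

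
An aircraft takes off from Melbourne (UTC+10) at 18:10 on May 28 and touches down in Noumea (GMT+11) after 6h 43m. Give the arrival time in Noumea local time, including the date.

Convert departure to UTC: 18:10 − 10:00 = 08:10 UTC on May 28.
Add 6 hours and 43 minutes travel time → 14:53 UTC.
Noumea is UTC+11:00, so local arrival = 14:53 + 11:00 = 01:53 on May 29.

01:53 on May 29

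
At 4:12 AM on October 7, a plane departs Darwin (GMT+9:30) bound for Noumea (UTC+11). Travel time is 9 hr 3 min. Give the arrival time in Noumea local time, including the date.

2:45 PM on October 7

Convert departure to UTC: 4:12 AM − 9:30 = 6:42 PM UTC on Oct 6.
Add 9 hours and 3 minutes travel time → 3:45 AM UTC (Oct 7).
Noumea is UTC+11:00, so local arrival = 3:45 AM + 11:00 = 2:45 PM on Oct 7.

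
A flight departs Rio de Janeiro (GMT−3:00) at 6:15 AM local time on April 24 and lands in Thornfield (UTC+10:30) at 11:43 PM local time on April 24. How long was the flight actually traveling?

Departure in UTC: 6:15 AM + 3:00 = 9:15 AM on Apr 24.
Arrival in UTC: 11:43 PM − 10:30 = 1:13 PM on Apr 24.
Elapsed = 1:13 PM − 9:15 AM = 3 hours 58 minutes.

3 hours 58 minutes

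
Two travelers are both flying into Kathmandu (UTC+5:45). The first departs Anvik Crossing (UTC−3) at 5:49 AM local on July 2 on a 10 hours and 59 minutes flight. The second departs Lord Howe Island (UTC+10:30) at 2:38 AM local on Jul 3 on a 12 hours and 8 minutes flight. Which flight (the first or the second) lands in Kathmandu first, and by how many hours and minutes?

Flight 1 in UTC: 5:49 AM + 3:00 = 8:49 AM on Jul 2.
+10 hours and 59 minutes → arrive 7:48 PM UTC on Jul 2.
Flight 2 in UTC: 2:38 AM − 10:30 = 4:08 PM on Jul 2.
+12 hours and 8 minutes → arrive 4:16 AM UTC on Jul 3.
Flight 1 lands earlier by 8 hours 28 minutes.

the first, by 8 hours 28 minutes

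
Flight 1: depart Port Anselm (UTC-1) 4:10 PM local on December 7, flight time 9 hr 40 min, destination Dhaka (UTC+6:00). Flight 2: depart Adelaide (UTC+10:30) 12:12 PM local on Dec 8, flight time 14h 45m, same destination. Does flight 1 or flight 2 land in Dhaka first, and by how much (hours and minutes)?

the first, by 13 hours 37 minutes

Flight 1 in UTC: 4:10 PM + 1:00 = 5:10 PM on Dec 7.
+9 hours and 40 minutes → arrive 2:50 AM UTC on Dec 8.
Flight 2 in UTC: 12:12 PM − 10:30 = 1:42 AM on Dec 8.
+14 hours and 45 minutes → arrive 4:27 PM UTC on Dec 8.
Flight 1 lands earlier by 13 hours 37 minutes.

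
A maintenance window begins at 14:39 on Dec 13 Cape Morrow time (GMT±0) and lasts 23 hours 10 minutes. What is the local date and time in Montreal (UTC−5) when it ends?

Cape Morrow is at UTC+0, so start is already 14:39 UTC on Dec 13.
Add 23 hours and 10 minutes duration → 13:49 UTC (Dec 14).
Montreal is UTC−5:00, so local end time = 13:49 − 5:00 = 08:49 on Dec 14.

08:49 on Dec 14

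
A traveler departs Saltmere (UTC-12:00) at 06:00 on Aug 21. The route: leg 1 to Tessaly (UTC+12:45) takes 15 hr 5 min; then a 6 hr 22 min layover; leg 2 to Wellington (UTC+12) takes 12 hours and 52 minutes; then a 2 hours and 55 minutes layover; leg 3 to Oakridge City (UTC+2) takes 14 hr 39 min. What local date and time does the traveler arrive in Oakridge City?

23:53 on Aug 23

Convert departure to UTC: 06:00 + 12:00 = 18:00 UTC on Aug 21.
Add 15 hours 5 minutes leg 1 → 09:05 UTC (Aug 22).
Add 6 hours and 22 minutes layover in Tessaly → 15:27 UTC.
Add 12 hours 52 minutes leg 2 → 04:19 UTC (Aug 23).
Add 2 hours and 55 minutes layover in Wellington → 07:14 UTC.
Add 14 hours 39 minutes leg 3 → 21:53 UTC.
Oakridge City is UTC+2:00, so local arrival = 21:53 + 2:00 = 23:53 on Aug 23.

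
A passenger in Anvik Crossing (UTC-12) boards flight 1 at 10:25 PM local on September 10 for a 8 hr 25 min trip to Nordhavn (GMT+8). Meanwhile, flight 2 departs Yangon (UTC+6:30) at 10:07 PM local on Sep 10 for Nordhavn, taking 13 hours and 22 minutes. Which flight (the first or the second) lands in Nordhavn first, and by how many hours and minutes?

the second, by 13 hours 51 minutes

Flight 1 in UTC: 10:25 PM + 12:00 = 10:25 AM on Sep 11.
+8 hours and 25 minutes → arrive 6:50 PM UTC on Sep 11.
Flight 2 in UTC: 10:07 PM − 6:30 = 3:37 PM on Sep 10.
+13 hours and 22 minutes → arrive 4:59 AM UTC on Sep 11.
Flight 2 lands earlier by 13 hours 51 minutes.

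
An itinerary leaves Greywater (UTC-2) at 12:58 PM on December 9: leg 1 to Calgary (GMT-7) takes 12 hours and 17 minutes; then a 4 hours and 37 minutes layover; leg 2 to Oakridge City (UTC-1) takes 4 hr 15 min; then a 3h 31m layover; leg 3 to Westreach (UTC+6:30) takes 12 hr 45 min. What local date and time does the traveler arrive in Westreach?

10:53 AM on Dec 11

Convert departure to UTC: 12:58 PM + 2:00 = 2:58 PM UTC on Dec 9.
Add 12 hours 17 minutes leg 1 → 3:15 AM UTC (Dec 10).
Add 4 hours and 37 minutes layover in Calgary → 7:52 AM UTC.
Add 4 hours and 15 minutes leg 2 → 12:07 PM UTC.
Add 3 hours 31 minutes layover in Oakridge City → 3:38 PM UTC.
Add 12 hours 45 minutes leg 3 → 4:23 AM UTC (Dec 11).
Westreach is UTC+6:30, so local arrival = 4:23 AM + 6:30 = 10:53 AM on Dec 11.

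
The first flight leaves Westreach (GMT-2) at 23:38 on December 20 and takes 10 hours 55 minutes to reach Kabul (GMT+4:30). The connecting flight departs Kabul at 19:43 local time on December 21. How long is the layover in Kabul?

2 hours 40 minutes

Convert departure to UTC: 23:38 + 2:00 = 01:38 UTC on Dec 21.
Add 10 hours and 55 minutes flight time → 12:33 UTC.
Kabul is UTC+4:30, so local arrival = 12:33 + 4:30 = 17:03 on Dec 21.
Layover = 19:43 − 17:03 = 2 hours 40 minutes.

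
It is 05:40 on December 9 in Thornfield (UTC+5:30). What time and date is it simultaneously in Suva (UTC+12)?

12:10 on Dec 9

In UTC: 05:40 − 5:30 = 00:10 on Dec 9.
Suva is UTC+12:00: 00:10 + 12:00 = 12:10 on Dec 9.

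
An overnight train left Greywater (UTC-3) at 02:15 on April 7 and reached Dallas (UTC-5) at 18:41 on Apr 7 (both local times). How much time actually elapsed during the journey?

Dallas is 2:00 behind Greywater.
Clock-face elapsed time (ignoring zones) is 16 hours 26 minutes.
Actual elapsed = 16 hours 26 minutes + 2:00 = 18 hours 26 minutes.

18 hours 26 minutes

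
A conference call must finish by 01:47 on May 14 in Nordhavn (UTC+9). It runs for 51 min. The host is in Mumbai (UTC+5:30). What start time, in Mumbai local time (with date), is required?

21:26 on May 13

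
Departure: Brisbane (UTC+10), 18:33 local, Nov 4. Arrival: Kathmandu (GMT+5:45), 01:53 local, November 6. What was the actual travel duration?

Kathmandu is 4:15 behind Brisbane.
Clock-face elapsed time (ignoring zones) is 31 hours 20 minutes.
Actual elapsed = 31 hours 20 minutes + 4:15 = 35 hours 35 minutes.

35 hours 35 minutes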